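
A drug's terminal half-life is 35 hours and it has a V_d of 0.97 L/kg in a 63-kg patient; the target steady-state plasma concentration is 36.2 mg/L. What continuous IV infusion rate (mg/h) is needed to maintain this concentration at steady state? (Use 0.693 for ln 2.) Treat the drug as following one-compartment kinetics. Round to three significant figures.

Vd(total) = 63 kg × 0.97 L/kg = 61.11 L
CL = ln 2 · Vd / t½ = 0.693 × 61.11 / 35 = 1.210 L/h
Infusion rate = CL × Css = 1.210 × 36.2 = 43.80 mg/h

43.8 mg/h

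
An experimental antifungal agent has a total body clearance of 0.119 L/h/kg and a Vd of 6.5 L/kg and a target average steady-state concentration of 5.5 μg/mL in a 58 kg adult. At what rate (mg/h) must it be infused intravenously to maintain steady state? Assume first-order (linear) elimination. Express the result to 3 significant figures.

38.0 mg/h

CL = 0.119 L/h/kg × 58 kg = 6.902 L/h
R₀ = 6.902 × 5.5 = 37.96 mg/h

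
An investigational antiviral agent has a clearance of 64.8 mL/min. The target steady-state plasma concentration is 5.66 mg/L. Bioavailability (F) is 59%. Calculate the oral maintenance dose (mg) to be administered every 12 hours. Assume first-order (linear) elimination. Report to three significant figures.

448 mg

Convert clearance: 64.8 mL/min × 60 min/h ÷ 1000 mL/L = 3.888 L/h
D = CL × Css × τ / F = 3.888 × 5.66 × 12 / 0.59 = 447.6 mg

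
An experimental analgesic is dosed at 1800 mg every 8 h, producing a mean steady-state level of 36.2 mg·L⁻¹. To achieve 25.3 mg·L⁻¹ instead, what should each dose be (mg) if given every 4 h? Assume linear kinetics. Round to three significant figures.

With linear kinetics, Css is proportional to dose rate (D/τ) at fixed clearance.
D₂ = D₁ × (Css,target / Css,current) × (τ₂/τ₁) = 1800 × (25.3/36.2) × (4/8) = 629.0 mg

629 mg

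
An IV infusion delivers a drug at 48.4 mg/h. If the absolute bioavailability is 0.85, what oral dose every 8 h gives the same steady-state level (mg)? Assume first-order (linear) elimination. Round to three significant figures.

456 mg

To maintain the same Css, the systemic dosing rate must be unchanged: F·D/τ = infusion rate.
D = rate × τ / F = 48.4 × 8 / 0.85 = 455.5 mg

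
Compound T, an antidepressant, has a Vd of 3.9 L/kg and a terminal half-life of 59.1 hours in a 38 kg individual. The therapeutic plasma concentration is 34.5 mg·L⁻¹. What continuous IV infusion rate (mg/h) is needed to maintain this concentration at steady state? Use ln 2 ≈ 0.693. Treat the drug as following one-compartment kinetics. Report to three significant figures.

60.0 mg/h

Vd = 3.9 L/kg × 38 kg = 148.2 L
CL = ln 2 · Vd / t½ = 0.693 × 148.2 / 59.1 = 1.738 L/h
Infusion rate = CL × Css = 1.738 × 34.5 = 59.96 mg/h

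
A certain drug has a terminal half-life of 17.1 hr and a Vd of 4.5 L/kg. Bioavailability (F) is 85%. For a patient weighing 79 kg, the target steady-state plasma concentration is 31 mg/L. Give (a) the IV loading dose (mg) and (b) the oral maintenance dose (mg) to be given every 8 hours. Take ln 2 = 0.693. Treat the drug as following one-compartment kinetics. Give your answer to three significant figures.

Vd = 4.5 L/kg × 79 kg = 355.5 L
LD = Vd × C = 355.5 × 31 = 11020 mg
CL = 0.693 × Vd / t½ = 0.693 × 355.5 / 17.1 = 14.41 L/h
D = CL × Css × τ / F = 14.41 × 31 × 8 / 0.85 = 4204 mg

(a) 11000 mg; (b) 4200 mg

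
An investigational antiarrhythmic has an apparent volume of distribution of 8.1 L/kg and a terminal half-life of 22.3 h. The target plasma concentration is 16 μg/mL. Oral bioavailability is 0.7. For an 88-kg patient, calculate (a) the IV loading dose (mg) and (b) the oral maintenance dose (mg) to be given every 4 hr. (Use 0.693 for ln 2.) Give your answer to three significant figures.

Total Vd = 8.1 × 88 = 712.8 L
LD = Vd × C = 712.8 × 16 = 11400 mg
CL = 0.693 × Vd / t½ = 0.693 × 712.8 / 22.3 = 22.15 L/h
D = CL × Css × τ / F = 22.15 × 16 × 4 / 0.7 = 2025 mg

(a) 11400 mg; (b) 2030 mg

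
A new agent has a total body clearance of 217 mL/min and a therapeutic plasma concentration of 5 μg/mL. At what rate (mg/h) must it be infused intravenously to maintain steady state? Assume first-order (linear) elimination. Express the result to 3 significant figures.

Convert clearance: 217 mL/min × 60 min/h ÷ 1000 mL/L = 13.02 L/h
Infusion rate = CL · Css = 13.02 L/h × 5 mg/L = 65.10 mg/h

65.1 mg/h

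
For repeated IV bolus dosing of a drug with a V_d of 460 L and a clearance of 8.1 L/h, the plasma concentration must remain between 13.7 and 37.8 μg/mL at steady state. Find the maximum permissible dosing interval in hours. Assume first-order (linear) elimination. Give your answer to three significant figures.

57.6 h

k = CL / Vd = 8.100 / 460.0 = 0.01761 h⁻¹
Between IV bolus doses, concentration decays as C = C₀·e^(−kτ), so C_peak/C_trough = e^(kτ).
τ_max = ln(C_peak/C_trough) / k = ln(37.8/13.7) / 0.01761 = 1.015 / 0.01761 = 57.64 h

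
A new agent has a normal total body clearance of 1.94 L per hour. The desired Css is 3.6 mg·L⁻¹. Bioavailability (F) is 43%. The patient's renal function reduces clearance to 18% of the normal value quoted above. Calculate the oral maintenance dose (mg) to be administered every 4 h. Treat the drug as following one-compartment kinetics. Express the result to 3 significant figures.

11.7 mg

Patient clearance = 0.18 × 1.940 = 0.3492 L/h
D = CL × Css × τ / F = 0.3492 × 3.6 × 4 / 0.43 = 11.69 mg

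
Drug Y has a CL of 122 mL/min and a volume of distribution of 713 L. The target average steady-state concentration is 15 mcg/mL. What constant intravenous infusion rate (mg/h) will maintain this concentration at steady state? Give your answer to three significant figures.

CL = 122 mL/min × 60/1000 = 7.320 L/h
Infusion rate = CL · Css = 7.320 L/h × 15 mg/L = 109.8 mg/h

110 mg/h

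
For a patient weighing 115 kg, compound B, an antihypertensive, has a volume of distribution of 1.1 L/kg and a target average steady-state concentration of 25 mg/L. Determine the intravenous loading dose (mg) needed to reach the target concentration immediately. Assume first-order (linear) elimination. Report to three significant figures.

Vd = 1.1 L/kg × 115 kg = 126.5 L
LD = Vd × C = 126.5 × 25.00 = 3163 mg

3160 mg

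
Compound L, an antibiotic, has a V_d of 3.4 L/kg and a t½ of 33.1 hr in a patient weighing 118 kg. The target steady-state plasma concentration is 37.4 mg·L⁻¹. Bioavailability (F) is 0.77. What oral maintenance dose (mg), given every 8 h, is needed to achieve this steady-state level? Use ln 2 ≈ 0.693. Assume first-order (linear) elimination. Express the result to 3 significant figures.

Vd(total) = 118 kg × 3.4 L/kg = 401.2 L
k = 0.693/33.1 = 0.02094 h⁻¹, so CL = k·Vd = 0.02094 × 401.2 = 8.401 L/h
D = CL × Css × τ / F = 8.401 × 37.4 × 8 / 0.77 = 3264 mg

3260 mg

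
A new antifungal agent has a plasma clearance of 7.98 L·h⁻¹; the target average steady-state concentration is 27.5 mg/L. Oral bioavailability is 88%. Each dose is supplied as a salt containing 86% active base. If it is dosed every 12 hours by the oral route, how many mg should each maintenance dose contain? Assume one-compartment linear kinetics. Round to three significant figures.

3480 mg

D = CL × Css × τ / F / S = 7.980 × 27.5 × 12 / 0.88 / 0.86 = 3480 mg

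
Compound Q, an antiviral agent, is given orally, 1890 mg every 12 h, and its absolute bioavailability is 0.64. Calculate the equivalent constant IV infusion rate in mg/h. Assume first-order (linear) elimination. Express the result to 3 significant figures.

101 mg/h

Equivalent systemic input: infusion rate = F·D/τ.
Rate = 0.64 × 1890 / 12 = 100.8 mg/h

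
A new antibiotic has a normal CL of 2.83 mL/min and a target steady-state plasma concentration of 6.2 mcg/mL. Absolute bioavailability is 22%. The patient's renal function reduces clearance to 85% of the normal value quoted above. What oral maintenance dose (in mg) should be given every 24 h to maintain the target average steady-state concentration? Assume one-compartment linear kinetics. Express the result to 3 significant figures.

97.6 mg

Convert clearance: 2.83 mL/min × 60 min/h ÷ 1000 mL/L = 0.1698 L/h
Patient clearance = 0.85 × 0.1698 = 0.1443 L/h
D = CL × Css × τ / F = 0.1443 × 6.2 × 24 / 0.22 = 97.60 mg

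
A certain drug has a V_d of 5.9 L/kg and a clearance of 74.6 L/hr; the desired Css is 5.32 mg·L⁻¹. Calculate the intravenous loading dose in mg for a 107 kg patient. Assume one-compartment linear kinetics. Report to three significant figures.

3360 mg

Vd(total) = 107 kg × 5.9 L/kg = 631.3 L
Loading dose depends on Vd (not clearance): it fills the distribution volume.
LD = Vd × C = 631.3 × 5.320 = 3359 mg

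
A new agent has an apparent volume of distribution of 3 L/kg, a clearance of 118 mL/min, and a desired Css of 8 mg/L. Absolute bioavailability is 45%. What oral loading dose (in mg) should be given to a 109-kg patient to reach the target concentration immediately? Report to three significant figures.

5810 mg

Vd(total) = 109 kg × 3 L/kg = 327.0 L
LD = Vd × C / F = 327.0 × 8.000 / 0.45 = 5813 mg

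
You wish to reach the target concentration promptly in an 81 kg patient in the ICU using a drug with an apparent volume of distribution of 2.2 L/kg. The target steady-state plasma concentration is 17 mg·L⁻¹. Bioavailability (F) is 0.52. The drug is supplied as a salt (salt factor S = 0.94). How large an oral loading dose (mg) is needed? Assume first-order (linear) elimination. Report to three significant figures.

Total Vd = 2.2 × 81 = 178.2 L
The loading dose fills Vd to the target concentration.
LD = Vd × C / F / S = 178.2 × 17.00 / 0.52 / 0.94 = 6198 mg

6200 mg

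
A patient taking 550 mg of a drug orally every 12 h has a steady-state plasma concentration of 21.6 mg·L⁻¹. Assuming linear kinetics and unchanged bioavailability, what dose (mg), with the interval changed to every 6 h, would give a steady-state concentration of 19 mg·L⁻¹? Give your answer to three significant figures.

With linear kinetics, Css is proportional to dose rate (D/τ) at fixed clearance.
D₂ = D₁ × (Css,target / Css,current) × (τ₂/τ₁) = 550 × (19/21.6) × (6/12) = 241.9 mg

242 mg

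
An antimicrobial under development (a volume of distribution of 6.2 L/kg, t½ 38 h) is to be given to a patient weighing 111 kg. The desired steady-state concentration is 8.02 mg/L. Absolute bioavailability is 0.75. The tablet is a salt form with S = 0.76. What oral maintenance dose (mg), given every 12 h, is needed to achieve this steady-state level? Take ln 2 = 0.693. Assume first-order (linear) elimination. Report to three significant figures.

2120 mg

Vd(total) = 111 kg × 6.2 L/kg = 688.2 L
k = 0.693/38 = 0.01824 h⁻¹, so CL = k·Vd = 0.01824 × 688.2 = 12.55 L/h
D = CL × Css × τ / F / S = 12.55 × 8.02 × 12 / 0.75 / 0.76 = 2119 mg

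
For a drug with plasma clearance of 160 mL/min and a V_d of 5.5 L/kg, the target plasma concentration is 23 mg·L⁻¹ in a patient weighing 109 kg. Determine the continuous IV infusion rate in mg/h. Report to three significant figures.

CL = 160 mL/min × 60/1000 = 9.600 L/h
Rate = CL × Css = 9.600 × 23 = 220.8 mg/h

221 mg/h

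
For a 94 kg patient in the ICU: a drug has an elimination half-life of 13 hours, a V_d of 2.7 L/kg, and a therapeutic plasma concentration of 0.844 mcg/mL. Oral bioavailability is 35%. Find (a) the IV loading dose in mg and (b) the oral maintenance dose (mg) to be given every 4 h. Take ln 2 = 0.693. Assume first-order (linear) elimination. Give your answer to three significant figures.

Vd(total) = 94 kg × 2.7 L/kg = 253.8 L
LD = Vd × C = 253.8 × 0.844 = 214.2 mg
CL = 0.693 × Vd / t½ = 0.693 × 253.8 / 13 = 13.53 L/h
D = CL × Css × τ / F = 13.53 × 0.844 × 4 / 0.35 = 130.5 mg

(a) 214 mg; (b) 131 mg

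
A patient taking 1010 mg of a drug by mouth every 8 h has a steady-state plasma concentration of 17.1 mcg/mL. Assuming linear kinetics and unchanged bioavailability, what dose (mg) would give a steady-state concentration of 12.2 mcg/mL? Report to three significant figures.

721 mg

For first-order elimination, Css ∝ F·D/(CL·τ); F and CL are unchanged, so Css ∝ D/τ.
D₂ = D₁ × (Css,target / Css,current) = 1010 × 12.2/17.1 = 720.6 mg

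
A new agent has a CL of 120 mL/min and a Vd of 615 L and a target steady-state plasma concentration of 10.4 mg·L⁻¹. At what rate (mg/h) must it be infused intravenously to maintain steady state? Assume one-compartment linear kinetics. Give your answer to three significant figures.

CL = 120 mL/min = 120 × 0.06 = 7.200 L/h
Rate = CL × Css = 7.200 × 10.4 = 74.88 mg/h

74.9 mg/h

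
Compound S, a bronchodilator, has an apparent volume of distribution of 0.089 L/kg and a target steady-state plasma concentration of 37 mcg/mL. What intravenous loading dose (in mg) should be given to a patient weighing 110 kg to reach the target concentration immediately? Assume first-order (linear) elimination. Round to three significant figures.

Vd(total) = 110 kg × 0.089 L/kg = 9.790 L
LD = Vd × C = 9.790 × 37.00 = 362.2 mg

362 mg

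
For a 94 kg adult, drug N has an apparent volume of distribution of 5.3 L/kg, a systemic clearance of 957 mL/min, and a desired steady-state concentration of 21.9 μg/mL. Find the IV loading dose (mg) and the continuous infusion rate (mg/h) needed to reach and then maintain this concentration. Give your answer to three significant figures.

Vd(total) = 94 kg × 5.3 L/kg = 498.2 L
LD = Vd · C_target = 498.2 × 21.9 = 10910 mg
Convert clearance: 957 mL/min × 60 min/h ÷ 1000 mL/L = 57.42 L/h
Infusion rate = 57.42 L/h × 21.9 mg/L = 1257 mg/h

(a) 10900 mg; (b) 1260 mg/h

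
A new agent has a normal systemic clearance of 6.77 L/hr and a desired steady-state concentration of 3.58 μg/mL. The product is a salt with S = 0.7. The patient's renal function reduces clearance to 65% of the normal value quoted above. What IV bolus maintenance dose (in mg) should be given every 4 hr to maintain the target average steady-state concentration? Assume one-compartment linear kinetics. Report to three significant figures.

90.0 mg

Patient clearance = 0.65 × 6.770 = 4.401 L/h
D = CL × Css × τ / S = 4.401 × 3.58 × 4 / 0.7 = 90.03 mg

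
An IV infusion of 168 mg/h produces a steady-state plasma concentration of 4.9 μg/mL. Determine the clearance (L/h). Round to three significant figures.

At steady state, infusion rate = CL × Css, so CL = rate / Css.
CL = 168 / 4.9 = 34.29 L/h

34.3 L/h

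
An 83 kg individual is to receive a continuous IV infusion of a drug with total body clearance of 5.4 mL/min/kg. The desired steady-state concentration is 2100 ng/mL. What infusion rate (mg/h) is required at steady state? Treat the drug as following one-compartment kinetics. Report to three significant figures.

CL = 5.4 mL/min/kg × 83 kg = 448.2 mL/min = 448.2 × 60/1000 = 26.89 L/h
C = 2100 ng/mL = 2.100 mg/L
R₀ = 26.89 × 2.1 = 56.47 mg/h

56.5 mg/h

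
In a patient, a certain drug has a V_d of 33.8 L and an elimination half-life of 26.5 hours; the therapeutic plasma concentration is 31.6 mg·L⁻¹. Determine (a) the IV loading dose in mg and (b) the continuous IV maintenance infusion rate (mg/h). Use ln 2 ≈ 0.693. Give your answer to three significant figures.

LD = Vd × C = 33.80 × 31.6 = 1068 mg
CL = 0.693 × Vd / t½ = 0.693 × 33.80 / 26.5 = 0.8839 L/h
Infusion rate = CL × Css = 0.8839 × 31.6 = 27.93 mg/h

(a) 1070 mg; (b) 27.9 mg/h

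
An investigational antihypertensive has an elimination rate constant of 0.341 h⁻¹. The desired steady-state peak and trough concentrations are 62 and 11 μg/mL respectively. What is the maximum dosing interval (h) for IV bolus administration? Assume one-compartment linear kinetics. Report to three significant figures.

Between IV bolus doses, concentration decays as C = C₀·e^(−kτ), so C_peak/C_trough = e^(kτ).
τ_max = ln(C_peak/C_trough) / k = ln(62/11) / 0.3410 = 1.729 / 0.3410 = 5.070 h

5.07 h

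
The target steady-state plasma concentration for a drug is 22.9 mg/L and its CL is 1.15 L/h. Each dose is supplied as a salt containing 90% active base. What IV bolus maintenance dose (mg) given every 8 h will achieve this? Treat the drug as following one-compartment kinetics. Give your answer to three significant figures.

234 mg

At steady state, dose per interval replaces the amount cleared in that interval: S·D/τ = CL·Css.
D = CL × Css × τ / S = 1.150 × 22.9 × 8 / 0.9 = 234.1 mg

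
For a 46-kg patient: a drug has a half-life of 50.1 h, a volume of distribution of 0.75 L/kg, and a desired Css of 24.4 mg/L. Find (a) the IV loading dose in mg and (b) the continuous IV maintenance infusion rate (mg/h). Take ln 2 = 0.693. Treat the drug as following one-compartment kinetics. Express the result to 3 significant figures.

Vd(total) = 46 kg × 0.75 L/kg = 34.50 L
LD = Vd × C = 34.50 × 24.4 = 841.8 mg
CL = 0.693 × Vd / t½ = 0.693 × 34.50 / 50.1 = 0.4772 L/h
Infusion rate = CL × Css = 0.4772 × 24.4 = 11.64 mg/h

(a) 842 mg; (b) 11.6 mg/h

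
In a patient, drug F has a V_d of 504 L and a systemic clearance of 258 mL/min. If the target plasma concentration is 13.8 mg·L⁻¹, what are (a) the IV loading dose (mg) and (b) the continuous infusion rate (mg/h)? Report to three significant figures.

LD = Vd · C_target = 504.0 × 13.8 = 6955 mg
CL = 258 mL/min = 258 × 0.06 = 15.48 L/h
Infusion rate = 15.48 L/h × 13.8 mg/L = 213.6 mg/h

(a) 6960 mg; (b) 214 mg/h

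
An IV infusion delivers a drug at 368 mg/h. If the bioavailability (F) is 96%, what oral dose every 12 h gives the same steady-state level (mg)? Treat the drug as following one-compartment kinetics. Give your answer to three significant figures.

To maintain the same Css, the systemic dosing rate must be unchanged: F·D/τ = infusion rate.
D = rate × τ / F = 368 × 12 / 0.96 = 4600 mg

4600 mg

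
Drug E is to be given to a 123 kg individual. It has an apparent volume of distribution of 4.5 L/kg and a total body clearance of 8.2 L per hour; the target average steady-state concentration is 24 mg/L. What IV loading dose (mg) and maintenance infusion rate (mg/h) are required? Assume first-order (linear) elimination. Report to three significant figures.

(a) 13300 mg; (b) 197 mg/h

Vd(total) = 123 kg × 4.5 L/kg = 553.5 L
Loading: fill Vd to C_target → 553.5 L × 24 mg/L = 13280 mg
Maintenance infusion rate = CL × Css = 8.200 × 24 = 196.8 mg/h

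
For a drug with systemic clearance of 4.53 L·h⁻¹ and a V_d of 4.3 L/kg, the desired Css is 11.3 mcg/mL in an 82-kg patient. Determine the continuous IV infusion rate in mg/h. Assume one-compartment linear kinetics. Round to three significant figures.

Rate = CL × Css = 4.530 × 11.3 = 51.19 mg/h

51.2 mg/h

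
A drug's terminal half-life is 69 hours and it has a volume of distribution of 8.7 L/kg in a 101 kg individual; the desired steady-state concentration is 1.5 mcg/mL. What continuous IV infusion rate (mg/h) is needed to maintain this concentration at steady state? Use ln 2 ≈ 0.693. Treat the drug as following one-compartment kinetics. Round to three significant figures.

13.2 mg/h

Vd(total) = 101 kg × 8.7 L/kg = 878.7 L
CL = 0.693 × Vd / t½ = 0.693 × 878.7 / 69 = 8.825 L/h
Infusion rate = CL × Css = 8.825 × 1.5 = 13.24 mg/h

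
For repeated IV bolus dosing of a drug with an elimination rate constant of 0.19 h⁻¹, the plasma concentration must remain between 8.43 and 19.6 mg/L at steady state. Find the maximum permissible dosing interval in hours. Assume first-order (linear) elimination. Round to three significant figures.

Between IV bolus doses, concentration decays as C = C₀·e^(−kτ), so C_peak/C_trough = e^(kτ).
τ_max = ln(C_peak/C_trough) / k = ln(19.6/8.43) / 0.1900 = 0.8437 / 0.1900 = 4.441 h

4.44 h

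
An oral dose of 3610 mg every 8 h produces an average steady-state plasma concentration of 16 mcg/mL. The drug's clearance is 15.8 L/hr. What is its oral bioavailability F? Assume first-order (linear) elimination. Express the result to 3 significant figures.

0.560

F·D/τ = CL·Css at steady state → F = CL·Css·τ / D.
F = 15.8 × 16 × 8 / 3610 = 0.560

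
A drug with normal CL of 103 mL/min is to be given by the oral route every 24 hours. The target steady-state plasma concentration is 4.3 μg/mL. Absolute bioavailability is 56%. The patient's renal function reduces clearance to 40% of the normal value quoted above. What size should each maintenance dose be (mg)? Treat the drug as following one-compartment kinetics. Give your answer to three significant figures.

456 mg

CL = 103 mL/min = 103 × 0.06 = 6.180 L/h
Patient clearance = 0.4 × 6.180 = 2.472 L/h
At steady state, dose per interval replaces the amount cleared in that interval: F·D/τ = CL·Css.
D = CL × Css × τ / F = 2.472 × 4.3 × 24 / 0.56 = 455.6 mg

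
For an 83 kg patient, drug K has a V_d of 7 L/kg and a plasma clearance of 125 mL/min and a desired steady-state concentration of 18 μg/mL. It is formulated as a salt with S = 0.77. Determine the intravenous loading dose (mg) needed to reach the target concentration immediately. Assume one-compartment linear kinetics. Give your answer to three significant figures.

13600 mg

Vd(total) = 83 kg × 7 L/kg = 581.0 L
LD = Vd × C / S = 581.0 × 18.00 / 0.77 = 13580 mg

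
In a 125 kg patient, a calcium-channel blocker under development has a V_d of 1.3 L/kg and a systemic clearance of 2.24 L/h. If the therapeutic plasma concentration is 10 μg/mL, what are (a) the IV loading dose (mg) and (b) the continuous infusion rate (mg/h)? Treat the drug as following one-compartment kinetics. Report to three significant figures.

Total Vd = 1.3 × 125 = 162.5 L
LD = Vd · C_target = 162.5 × 10 = 1625 mg
Maintenance: replace elimination → rate = CL × Css = 2.240 × 10 = 22.40 mg/h

(a) 1630 mg; (b) 22.4 mg/h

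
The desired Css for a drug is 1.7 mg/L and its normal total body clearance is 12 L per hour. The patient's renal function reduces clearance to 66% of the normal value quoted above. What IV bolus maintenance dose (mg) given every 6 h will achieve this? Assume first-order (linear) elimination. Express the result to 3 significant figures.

Patient clearance = 0.66 × 12.00 = 7.920 L/h
D = CL × Css × τ = 7.920 × 1.7 × 6 = 80.78 mg

80.8 mg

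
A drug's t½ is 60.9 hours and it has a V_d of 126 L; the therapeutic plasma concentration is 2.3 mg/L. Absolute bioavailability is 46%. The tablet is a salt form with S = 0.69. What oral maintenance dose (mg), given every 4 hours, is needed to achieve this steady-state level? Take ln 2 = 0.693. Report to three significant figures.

CL = 0.693 × Vd / t½ = 0.693 × 126.0 / 60.9 = 1.434 L/h
D = CL × Css × τ / F / S = 1.434 × 2.3 × 4 / 0.46 / 0.69 = 41.57 mg

41.6 mg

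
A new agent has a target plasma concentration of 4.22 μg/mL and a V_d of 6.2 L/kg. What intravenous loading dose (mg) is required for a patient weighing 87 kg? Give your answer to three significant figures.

2280 mg

Vd(total) = 87 kg × 6.2 L/kg = 539.4 L
LD = Vd × C = 539.4 × 4.220 = 2276 mg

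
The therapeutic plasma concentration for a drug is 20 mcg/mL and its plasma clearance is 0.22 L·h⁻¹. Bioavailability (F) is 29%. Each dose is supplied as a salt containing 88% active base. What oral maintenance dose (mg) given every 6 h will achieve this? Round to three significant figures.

D = CL × Css × τ / F / S = 0.2200 × 20 × 6 / 0.29 / 0.88 = 103.4 mg

103 mg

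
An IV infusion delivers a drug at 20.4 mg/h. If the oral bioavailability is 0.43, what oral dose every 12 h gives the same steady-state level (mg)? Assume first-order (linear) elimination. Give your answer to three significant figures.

To maintain the same Css, the systemic dosing rate must be unchanged: F·D/τ = infusion rate.
D = rate × τ / F = 20.4 × 12 / 0.43 = 569.3 mg

569 mg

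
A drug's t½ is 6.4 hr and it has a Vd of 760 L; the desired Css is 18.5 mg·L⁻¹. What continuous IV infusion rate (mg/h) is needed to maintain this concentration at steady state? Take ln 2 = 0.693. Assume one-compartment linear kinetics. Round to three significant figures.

k = 0.693/6.4 = 0.1083 h⁻¹, so CL = k·Vd = 0.1083 × 760.0 = 82.31 L/h
Infusion rate = CL × Css = 82.31 × 18.5 = 1523 mg/h

1520 mg/h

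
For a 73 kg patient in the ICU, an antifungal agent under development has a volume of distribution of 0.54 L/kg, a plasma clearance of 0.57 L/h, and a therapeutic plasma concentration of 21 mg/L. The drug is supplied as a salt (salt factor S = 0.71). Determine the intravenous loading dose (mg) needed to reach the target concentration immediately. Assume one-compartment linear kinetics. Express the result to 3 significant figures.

1170 mg

Total Vd = 0.54 × 73 = 39.42 L
LD is governed by Vd — clearance does not enter the loading-dose calculation.
LD = Vd × C / S = 39.42 × 21.00 / 0.71 = 1166 mg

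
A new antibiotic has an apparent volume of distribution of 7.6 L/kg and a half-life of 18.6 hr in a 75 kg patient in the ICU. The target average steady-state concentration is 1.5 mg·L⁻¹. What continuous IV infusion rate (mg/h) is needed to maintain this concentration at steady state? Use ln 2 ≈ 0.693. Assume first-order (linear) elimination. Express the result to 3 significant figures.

Vd(total) = 75 kg × 7.6 L/kg = 570.0 L
CL = ln 2 · Vd / t½ = 0.693 × 570.0 / 18.6 = 21.24 L/h
Infusion rate = CL × Css = 21.24 × 1.5 = 31.86 mg/h

31.9 mg/h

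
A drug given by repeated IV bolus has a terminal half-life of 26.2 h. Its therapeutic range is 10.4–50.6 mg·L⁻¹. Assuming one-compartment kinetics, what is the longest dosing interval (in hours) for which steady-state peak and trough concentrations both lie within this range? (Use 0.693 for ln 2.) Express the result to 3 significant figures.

k = 0.693 / t½ = 0.693 / 26.2 = 0.02645 h⁻¹
Between IV bolus doses, concentration decays as C = C₀·e^(−kτ), so C_peak/C_trough = e^(kτ).
τ_max = ln(C_peak/C_trough) / k = ln(50.6/10.4) / 0.02645 = 1.582 / 0.02645 = 59.81 h

59.8 h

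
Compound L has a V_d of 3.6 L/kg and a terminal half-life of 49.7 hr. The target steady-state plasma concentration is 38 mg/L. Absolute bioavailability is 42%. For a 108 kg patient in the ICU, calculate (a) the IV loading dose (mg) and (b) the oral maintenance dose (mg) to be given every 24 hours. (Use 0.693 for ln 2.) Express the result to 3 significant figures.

Vd(total) = 108 kg × 3.6 L/kg = 388.8 L
LD = Vd × C = 388.8 × 38 = 14770 mg
CL = 0.693 × Vd / t½ = 0.693 × 388.8 / 49.7 = 5.421 L/h
D = CL × Css × τ / F = 5.421 × 38 × 24 / 0.42 = 11770 mg

(a) 14800 mg; (b) 11800 mg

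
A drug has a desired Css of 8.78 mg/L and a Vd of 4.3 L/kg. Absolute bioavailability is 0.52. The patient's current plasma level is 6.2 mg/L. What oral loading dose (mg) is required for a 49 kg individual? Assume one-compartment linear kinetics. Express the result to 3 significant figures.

Vd(total) = 49 kg × 4.3 L/kg = 210.7 L
The loading dose fills Vd to the target concentration.
Concentration deficit ΔC = 8.78 − 6.2 = 2.580 mg/L
LD = Vd × ΔC / F = 210.7 × 2.580 / 0.52 = 1045 mg

1050 mg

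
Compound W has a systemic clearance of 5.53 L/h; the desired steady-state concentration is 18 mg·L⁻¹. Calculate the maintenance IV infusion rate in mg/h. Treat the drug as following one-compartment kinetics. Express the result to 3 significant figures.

99.5 mg/h

At steady state, infusion rate equals elimination rate: rate in = CL × Css.
Rate = CL × Css = 5.530 × 18 = 99.54 mg/h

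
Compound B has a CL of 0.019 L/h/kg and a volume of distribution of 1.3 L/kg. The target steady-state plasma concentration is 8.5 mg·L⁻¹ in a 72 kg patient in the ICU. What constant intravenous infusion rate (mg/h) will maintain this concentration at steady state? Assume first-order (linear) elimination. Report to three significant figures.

11.6 mg/h

CL = 0.019 L/h/kg × 72 kg = 1.368 L/h
Maintenance depends on clearance, not Vd — rate in must match rate out.
R₀ = 1.368 × 8.5 = 11.63 mg/h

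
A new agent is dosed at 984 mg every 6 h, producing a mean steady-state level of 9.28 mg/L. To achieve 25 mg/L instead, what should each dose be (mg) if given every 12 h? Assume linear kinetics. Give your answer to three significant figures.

5300 mg

With linear kinetics, Css is proportional to dose rate (D/τ) at fixed clearance.
D₂ = D₁ × (Css,target / Css,current) × (τ₂/τ₁) = 984 × (25/9.28) × (12/6) = 5302 mg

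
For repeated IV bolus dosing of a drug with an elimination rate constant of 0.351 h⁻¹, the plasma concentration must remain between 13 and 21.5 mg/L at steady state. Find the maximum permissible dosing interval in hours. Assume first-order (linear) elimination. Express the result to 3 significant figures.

Between IV bolus doses, concentration decays as C = C₀·e^(−kτ), so C_peak/C_trough = e^(kτ).
τ_max = ln(C_peak/C_trough) / k = ln(21.5/13) / 0.3510 = 0.5031 / 0.3510 = 1.433 h

1.43 h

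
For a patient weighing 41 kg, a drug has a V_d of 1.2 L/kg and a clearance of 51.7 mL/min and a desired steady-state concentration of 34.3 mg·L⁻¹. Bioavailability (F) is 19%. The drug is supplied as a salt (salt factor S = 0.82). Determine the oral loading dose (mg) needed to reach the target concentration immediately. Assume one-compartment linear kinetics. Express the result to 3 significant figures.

Total Vd = 1.2 × 41 = 49.20 L
LD = Vd × C / F / S = 49.20 × 34.30 / 0.19 / 0.82 = 10830 mg

10800 mg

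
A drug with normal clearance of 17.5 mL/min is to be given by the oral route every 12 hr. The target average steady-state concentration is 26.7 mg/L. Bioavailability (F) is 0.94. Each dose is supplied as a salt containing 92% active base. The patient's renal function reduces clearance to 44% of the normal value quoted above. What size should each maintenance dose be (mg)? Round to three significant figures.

Convert clearance: 17.5 mL/min × 60 min/h ÷ 1000 mL/L = 1.050 L/h
Patient clearance = 0.44 × 1.050 = 0.4620 L/h
D = CL × Css × τ / F / S = 0.4620 × 26.7 × 12 / 0.94 / 0.92 = 171.2 mg

171 mg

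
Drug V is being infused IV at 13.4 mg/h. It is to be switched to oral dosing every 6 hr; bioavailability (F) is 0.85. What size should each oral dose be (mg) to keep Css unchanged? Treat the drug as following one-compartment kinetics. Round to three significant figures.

To maintain the same Css, the systemic dosing rate must be unchanged: F·D/τ = infusion rate.
D = rate × τ / F = 13.4 × 6 / 0.85 = 94.59 mg

94.6 mg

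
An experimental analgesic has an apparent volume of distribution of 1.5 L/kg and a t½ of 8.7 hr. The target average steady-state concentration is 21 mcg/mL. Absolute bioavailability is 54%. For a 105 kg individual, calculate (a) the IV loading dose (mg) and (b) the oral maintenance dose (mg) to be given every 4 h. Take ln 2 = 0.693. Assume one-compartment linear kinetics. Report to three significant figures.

(a) 3310 mg; (b) 1950 mg

Vd(total) = 105 kg × 1.5 L/kg = 157.5 L
LD = Vd × C = 157.5 × 21 = 3308 mg
CL = 0.693 × Vd / t½ = 0.693 × 157.5 / 8.7 = 12.55 L/h
D = CL × Css × τ / F = 12.55 × 21 × 4 / 0.54 = 1952 mg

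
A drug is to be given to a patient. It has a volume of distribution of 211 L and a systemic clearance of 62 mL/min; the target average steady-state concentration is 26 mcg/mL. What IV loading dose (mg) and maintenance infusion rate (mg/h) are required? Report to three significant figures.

(a) 5490 mg; (b) 96.7 mg/h

Loading: fill Vd to C_target → 211.0 L × 26 mg/L = 5486 mg
CL = 62 mL/min = 62 × 0.06 = 3.720 L/h
Maintenance infusion rate = CL × Css = 3.720 × 26 = 96.72 mg/h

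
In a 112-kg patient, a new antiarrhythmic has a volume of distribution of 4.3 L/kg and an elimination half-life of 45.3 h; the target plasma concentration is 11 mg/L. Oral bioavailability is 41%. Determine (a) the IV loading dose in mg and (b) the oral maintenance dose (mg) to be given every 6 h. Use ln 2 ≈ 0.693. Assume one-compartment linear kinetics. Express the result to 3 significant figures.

Vd = 4.3 L/kg × 112 kg = 481.6 L
LD = Vd × C = 481.6 × 11 = 5298 mg
CL = 0.693 × Vd / t½ = 0.693 × 481.6 / 45.3 = 7.368 L/h
D = CL × Css × τ / F = 7.368 × 11 × 6 / 0.41 = 1186 mg

(a) 5300 mg; (b) 1190 mg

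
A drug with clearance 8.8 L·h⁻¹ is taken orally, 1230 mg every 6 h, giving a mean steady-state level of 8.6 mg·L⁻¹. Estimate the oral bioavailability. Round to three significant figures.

F·D/τ = CL·Css at steady state → F = CL·Css·τ / D.
F = 8.8 × 8.6 × 6 / 1230 = 0.369

0.369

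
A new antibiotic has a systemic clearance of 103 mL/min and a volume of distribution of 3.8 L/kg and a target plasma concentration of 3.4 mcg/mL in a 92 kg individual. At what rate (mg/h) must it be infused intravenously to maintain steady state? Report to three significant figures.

21.0 mg/h

Convert clearance: 103 mL/min × 60 min/h ÷ 1000 mL/L = 6.180 L/h
Maintenance depends on clearance, not Vd — rate in must match rate out.
Rate = CL × Css = 6.180 × 3.4 = 21.01 mg/h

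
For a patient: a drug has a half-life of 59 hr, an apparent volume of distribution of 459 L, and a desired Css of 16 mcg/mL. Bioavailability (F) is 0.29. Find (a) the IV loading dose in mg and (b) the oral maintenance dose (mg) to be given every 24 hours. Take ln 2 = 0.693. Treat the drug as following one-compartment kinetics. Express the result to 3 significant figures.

(a) 7340 mg; (b) 7140 mg

LD = Vd × C = 459.0 × 16 = 7344 mg
CL = 0.693 × Vd / t½ = 0.693 × 459.0 / 59 = 5.391 L/h
D = CL × Css × τ / F = 5.391 × 16 × 24 / 0.29 = 7138 mg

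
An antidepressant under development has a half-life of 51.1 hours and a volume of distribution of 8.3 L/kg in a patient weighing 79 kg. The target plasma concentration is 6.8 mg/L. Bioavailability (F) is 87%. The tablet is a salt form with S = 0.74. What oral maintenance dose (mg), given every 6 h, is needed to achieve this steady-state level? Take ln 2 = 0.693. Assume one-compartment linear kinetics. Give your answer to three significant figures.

564 mg

Vd = 8.3 L/kg × 79 kg = 655.7 L
CL = 0.693 × Vd / t½ = 0.693 × 655.7 / 51.1 = 8.892 L/h
D = CL × Css × τ / F / S = 8.892 × 6.8 × 6 / 0.87 / 0.74 = 563.5 mg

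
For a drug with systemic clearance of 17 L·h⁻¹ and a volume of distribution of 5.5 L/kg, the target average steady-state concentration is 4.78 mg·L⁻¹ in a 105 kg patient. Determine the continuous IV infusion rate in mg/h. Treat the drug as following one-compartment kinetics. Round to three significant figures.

Rate = CL × Css = 17.00 × 4.78 = 81.26 mg/h

81.3 mg/h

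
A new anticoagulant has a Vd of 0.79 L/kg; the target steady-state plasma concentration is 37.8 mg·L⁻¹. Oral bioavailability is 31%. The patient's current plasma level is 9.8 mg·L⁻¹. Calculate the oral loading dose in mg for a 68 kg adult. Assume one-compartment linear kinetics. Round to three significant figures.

4850 mg

Vd = 0.79 L/kg × 68 kg = 53.72 L
The loading dose fills Vd to the target concentration.
Concentration deficit ΔC = 37.8 − 9.8 = 28.00 mg/L
LD = Vd × ΔC / F = 53.72 × 28.00 / 0.31 = 4852 mg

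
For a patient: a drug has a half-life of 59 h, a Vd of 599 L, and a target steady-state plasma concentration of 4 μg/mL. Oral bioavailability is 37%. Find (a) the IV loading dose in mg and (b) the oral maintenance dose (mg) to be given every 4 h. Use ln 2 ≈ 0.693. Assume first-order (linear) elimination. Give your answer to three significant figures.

(a) 2400 mg; (b) 304 mg

LD = Vd × C = 599.0 × 4 = 2396 mg
CL = 0.693 × Vd / t½ = 0.693 × 599.0 / 59 = 7.036 L/h
D = CL × Css × τ / F = 7.036 × 4 × 4 / 0.37 = 304.3 mg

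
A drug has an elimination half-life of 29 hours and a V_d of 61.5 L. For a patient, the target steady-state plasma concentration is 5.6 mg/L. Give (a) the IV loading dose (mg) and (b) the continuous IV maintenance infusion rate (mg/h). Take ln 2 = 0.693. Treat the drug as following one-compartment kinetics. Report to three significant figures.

LD = Vd × C = 61.50 × 5.6 = 344.4 mg
CL = 0.693 × Vd / t½ = 0.693 × 61.50 / 29 = 1.470 L/h
Infusion rate = CL × Css = 1.470 × 5.6 = 8.232 mg/h

(a) 344 mg; (b) 8.23 mg/h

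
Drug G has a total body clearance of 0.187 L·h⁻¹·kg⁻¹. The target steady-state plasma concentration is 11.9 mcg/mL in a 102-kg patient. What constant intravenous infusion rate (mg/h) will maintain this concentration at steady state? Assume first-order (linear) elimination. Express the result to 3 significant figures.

CL = 0.187 L·h⁻¹·kg⁻¹ × 102 kg = 19.07 L/h
Infusion rate = CL · Css = 19.07 L/h × 11.9 mg/L = 226.9 mg/h

227 mg/h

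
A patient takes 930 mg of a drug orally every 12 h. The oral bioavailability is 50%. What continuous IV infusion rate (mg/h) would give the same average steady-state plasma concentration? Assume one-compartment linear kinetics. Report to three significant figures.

38.8 mg/h

Equivalent systemic input: infusion rate = F·D/τ.
Rate = 0.5 × 930 / 12 = 38.75 mg/h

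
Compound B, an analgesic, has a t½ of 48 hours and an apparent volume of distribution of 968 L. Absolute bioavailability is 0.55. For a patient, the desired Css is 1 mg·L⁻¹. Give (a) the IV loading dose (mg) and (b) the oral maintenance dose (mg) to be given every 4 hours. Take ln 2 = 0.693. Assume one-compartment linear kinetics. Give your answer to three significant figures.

(a) 968 mg; (b) 102 mg

LD = Vd × C = 968.0 × 1 = 968.0 mg
CL = 0.693 × Vd / t½ = 0.693 × 968.0 / 48 = 13.98 L/h
D = CL × Css × τ / F = 13.98 × 1 × 4 / 0.55 = 101.7 mg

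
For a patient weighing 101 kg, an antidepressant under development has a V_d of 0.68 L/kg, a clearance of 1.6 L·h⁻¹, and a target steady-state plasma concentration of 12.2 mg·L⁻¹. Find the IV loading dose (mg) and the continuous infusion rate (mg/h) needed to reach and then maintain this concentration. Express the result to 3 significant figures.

(a) 838 mg; (b) 19.5 mg/h

Total Vd = 0.68 × 101 = 68.68 L
LD = Vd · C_target = 68.68 × 12.2 = 837.9 mg
Maintenance infusion rate = CL × Css = 1.600 × 12.2 = 19.52 mg/h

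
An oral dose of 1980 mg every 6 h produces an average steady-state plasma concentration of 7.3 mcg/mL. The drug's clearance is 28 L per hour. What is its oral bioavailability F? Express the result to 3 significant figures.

0.619

F·D/τ = CL·Css at steady state → F = CL·Css·τ / D.
F = 28 × 7.3 × 6 / 1980 = 0.619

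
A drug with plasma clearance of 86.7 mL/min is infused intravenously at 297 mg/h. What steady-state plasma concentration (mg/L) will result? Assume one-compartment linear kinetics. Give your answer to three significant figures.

CL = 86.7 mL/min × 60/1000 = 5.202 L/h
Css = rate / CL = 297 / 5.202 = 57.09 mg/L

57.1 mg/L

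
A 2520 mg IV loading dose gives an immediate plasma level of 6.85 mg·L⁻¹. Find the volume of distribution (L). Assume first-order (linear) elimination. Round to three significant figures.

368 L

Immediately after an IV bolus, C₀ = Dose / Vd, so Vd = Dose / C₀.
Vd = 2520 / 6.85 = 367.9 L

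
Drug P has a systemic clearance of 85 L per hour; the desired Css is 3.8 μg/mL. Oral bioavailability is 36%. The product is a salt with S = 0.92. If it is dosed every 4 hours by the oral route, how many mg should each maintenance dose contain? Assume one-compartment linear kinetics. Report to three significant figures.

3900 mg

At steady state, dose per interval replaces the amount cleared in that interval: F·S·D/τ = CL·Css.
D = CL × Css × τ / F / S = 85.00 × 3.8 × 4 / 0.36 / 0.92 = 3901 mg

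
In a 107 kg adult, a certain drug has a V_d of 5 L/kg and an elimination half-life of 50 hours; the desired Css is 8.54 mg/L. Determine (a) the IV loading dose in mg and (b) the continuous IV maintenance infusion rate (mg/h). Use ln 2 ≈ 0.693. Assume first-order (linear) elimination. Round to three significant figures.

Total Vd = 5 × 107 = 535.0 L
LD = Vd × C = 535.0 × 8.54 = 4569 mg
CL = 0.693 × Vd / t½ = 0.693 × 535.0 / 50 = 7.415 L/h
Infusion rate = CL × Css = 7.415 × 8.54 = 63.32 mg/h

(a) 4570 mg; (b) 63.3 mg/h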